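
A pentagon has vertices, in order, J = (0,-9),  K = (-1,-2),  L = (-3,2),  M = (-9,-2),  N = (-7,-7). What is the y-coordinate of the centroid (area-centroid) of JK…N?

Apply the shoelace (surveyor's) formula. First the cross-terms c_i = x_i·y_{i+1} − x_{i+1}·y_i:
  -9, -8, 24, 49, 63  ⇒  2A = 119, A = 59.5.
Then Σ (y_i + y_{i+1})·c_i = -1350, so ȳ = -1350 / (6·59.5) = -450/119.

-450/119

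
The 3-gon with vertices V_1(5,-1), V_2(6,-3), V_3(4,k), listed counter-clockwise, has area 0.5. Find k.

2

The doubled signed area Σ (x_i y_{i+1} − x_{i+1} y_i) is linear in k.
With k=0 it equals -1; the coefficient of k is 1 (from the two edges through V_3).
So 1·k + -1 = 2·0.5 = 1 ⇒ k = 2.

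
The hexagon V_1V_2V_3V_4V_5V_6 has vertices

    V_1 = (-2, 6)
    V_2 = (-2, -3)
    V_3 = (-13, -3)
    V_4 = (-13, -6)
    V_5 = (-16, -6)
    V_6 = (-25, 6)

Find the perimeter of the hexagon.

|V_1V_2| = √((0)² + (-9)²) = √81 = 9
|V_2V_3| = √((-11)² + (0)²) = √121 = 11
|V_3V_4| = √((0)² + (-3)²) = √9 = 3
|V_4V_5| = √((-3)² + (0)²) = √9 = 3
|V_5V_6| = √((-9)² + (12)²) = √225 = 15
|V_6V_1| = √((23)² + (0)²) = √529 = 23
Perimeter = 9 + 11 + 3 + 3 + 15 + 23 = 64.

64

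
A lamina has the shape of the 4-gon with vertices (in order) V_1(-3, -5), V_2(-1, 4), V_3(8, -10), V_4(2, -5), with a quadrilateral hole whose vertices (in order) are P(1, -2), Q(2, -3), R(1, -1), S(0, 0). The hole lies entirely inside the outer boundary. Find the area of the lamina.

Outer boundary:
Apply the shoelace formula: 2A = Σ (x_i·y_{i+1} − x_{i+1}·y_i), indices taken mod 4.
Cross-terms: -17, -22, -20, -25  ⇒  Σ = -84
Area = |Σ|/2 = 42.
Hole:
Σ = (1) + (1) + (0) + (0) = 2
Area = |Σ|/2 = 1.
Net area = 42 − 1 = 41.

41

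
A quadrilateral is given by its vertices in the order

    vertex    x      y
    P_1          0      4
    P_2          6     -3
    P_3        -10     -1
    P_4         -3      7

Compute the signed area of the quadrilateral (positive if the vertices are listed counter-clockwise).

-72.5

Cross-terms: -24, -36, -73, -12  ⇒  Σ = -145
Signed area = Σ/2 = -72.5 (negative ⇒ clockwise traversal).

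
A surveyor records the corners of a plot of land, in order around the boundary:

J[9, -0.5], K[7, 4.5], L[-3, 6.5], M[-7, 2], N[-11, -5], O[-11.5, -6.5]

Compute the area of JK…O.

138.875

Apply the surveyor's formula: 2A = Σ (x_i·y_{i+1} − x_{i+1}·y_i), indices taken mod 6.
Cross-terms: 44, 59, 39.5, 57, 14, 64.25  ⇒  Σ = 277.75
Area = |Σ|/2 = 138.875.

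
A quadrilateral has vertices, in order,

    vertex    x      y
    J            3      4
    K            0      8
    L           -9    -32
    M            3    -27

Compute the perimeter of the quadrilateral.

90

|JK| = √((-3)² + (4)²) = √25 = 5
|KL| = √((-9)² + (-40)²) = √1681 = 41
|LM| = √((12)² + (5)²) = √169 = 13
|MJ| = √((0)² + (31)²) = √961 = 31
Perimeter = 5 + 41 + 13 + 31 = 90.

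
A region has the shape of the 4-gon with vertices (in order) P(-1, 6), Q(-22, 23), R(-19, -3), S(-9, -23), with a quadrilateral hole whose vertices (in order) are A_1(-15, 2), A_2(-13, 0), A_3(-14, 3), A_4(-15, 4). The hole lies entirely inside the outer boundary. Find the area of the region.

469.5

Outer boundary:
Σ = (109) + (503) + (410) + (-77) = 945
Area = |Σ|/2 = 472.5.
Hole:
Apply the shoelace (surveyor's) formula: 2A = Σ (x_i·y_{i+1} − x_{i+1}·y_i), indices taken mod 4.
Σ = (26) + (-39) + (-11) + (30) = 6
Area = |Σ|/2 = 3.
Net area = 472.5 − 3 = 469.5.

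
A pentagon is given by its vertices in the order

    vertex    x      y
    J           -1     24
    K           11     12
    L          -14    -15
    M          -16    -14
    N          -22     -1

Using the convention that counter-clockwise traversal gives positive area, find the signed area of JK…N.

Apply the surveyor's formula: 2A = Σ (x_i·y_{i+1} − x_{i+1}·y_i), indices taken mod 5.
Σ = (-276) + (3) + (-44) + (-292) + (-529) = -1138
Signed area = Σ/2 = -569 (negative ⇒ clockwise traversal).

-569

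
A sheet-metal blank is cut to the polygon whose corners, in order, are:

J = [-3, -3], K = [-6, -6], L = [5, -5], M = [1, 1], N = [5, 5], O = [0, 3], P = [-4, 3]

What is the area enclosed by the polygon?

Σ = (0) + (60) + (10) + (0) + (15) + (12) + (21) = 118
Area = |Σ|/2 = 59.

59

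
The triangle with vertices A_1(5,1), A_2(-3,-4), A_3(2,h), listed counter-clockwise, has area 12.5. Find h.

-4

Write out the shoelace sum; only the two edges meeting at A_3 involve h:
2·Area = [((-3)·h − 2·(-4)) + (2·1 − 5·h)] + -17
       = -8·h + -7 = 25
⇒ h = -4.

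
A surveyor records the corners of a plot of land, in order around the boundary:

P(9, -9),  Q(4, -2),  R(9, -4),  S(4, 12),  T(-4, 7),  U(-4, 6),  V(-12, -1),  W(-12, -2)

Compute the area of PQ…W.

219

Apply Gauss's area formula: 2A = Σ (x_i·y_{i+1} − x_{i+1}·y_i), indices taken mod 8.
Cross-terms: 18, 2, 124, 76, 4, 76, 12, 126  ⇒  Σ = 438
Area = |Σ|/2 = 219.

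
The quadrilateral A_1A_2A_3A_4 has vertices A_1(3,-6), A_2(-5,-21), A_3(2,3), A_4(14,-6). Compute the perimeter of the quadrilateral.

|A_1A_2| = √((-8)² + (-15)²) = √289 = 17
|A_2A_3| = √((7)² + (24)²) = √625 = 25
|A_3A_4| = √((12)² + (-9)²) = √225 = 15
|A_4A_1| = √((-11)² + (0)²) = √121 = 11
Perimeter = 17 + 25 + 15 + 11 = 68.

68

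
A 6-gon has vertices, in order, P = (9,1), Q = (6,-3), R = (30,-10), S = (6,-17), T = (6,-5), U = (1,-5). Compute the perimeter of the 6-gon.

82

|PQ| = √((-3)² + (-4)²) = √25 = 5
|QR| = √((24)² + (-7)²) = √625 = 25
|RS| = √((-24)² + (-7)²) = √625 = 25
|ST| = √((0)² + (12)²) = √144 = 12
|TU| = √((-5)² + (0)²) = √25 = 5
|UP| = √((8)² + (6)²) = √100 = 10
Perimeter = 5 + 25 + 25 + 12 + 5 + 10 = 82.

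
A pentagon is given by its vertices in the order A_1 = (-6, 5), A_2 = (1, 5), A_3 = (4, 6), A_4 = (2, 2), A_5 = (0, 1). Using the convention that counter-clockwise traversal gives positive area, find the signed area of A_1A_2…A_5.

Cross-terms: -35, -14, -4, 2, 6  ⇒  Σ = -45
Signed area = Σ/2 = -22.5 (negative ⇒ clockwise traversal).

-22.5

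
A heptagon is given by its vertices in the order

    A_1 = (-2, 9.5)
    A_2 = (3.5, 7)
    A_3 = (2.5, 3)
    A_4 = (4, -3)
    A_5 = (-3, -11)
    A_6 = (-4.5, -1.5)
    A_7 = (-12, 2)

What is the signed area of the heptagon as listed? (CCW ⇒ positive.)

Apply Gauss's area formula: 2A = Σ (x_i·y_{i+1} − x_{i+1}·y_i), indices taken mod 7.
Cross-terms: -47.25, -7, -19.5, -53, -45, -27, -110  ⇒  Σ = -308.75
Signed area = Σ/2 = -154.375 (negative ⇒ clockwise traversal).

-154.375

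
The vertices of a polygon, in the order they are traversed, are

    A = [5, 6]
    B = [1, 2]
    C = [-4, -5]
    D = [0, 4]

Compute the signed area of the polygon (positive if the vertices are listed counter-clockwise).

-14.5

Apply the shoelace (surveyor's) formula: 2A = Σ (x_i·y_{i+1} − x_{i+1}·y_i), indices taken mod 4.
Cross-terms: 4, 3, -16, -20  ⇒  Σ = -29
Signed area = Σ/2 = -14.5 (negative ⇒ clockwise traversal).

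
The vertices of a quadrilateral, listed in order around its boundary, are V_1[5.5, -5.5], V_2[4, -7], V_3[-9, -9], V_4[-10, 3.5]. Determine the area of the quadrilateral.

V_1→V_2: (5.5)(-7) − (4)(-5.5) = -16.5
V_2→V_3: (4)(-9) − (-9)(-7) = -99
V_3→V_4: (-9)(3.5) − (-10)(-9) = -121.5
V_4→V_1: (-10)(-5.5) − (5.5)(3.5) = 35.75
Σ = -201.25
Area = |Σ|/2 = 100.625.

100.625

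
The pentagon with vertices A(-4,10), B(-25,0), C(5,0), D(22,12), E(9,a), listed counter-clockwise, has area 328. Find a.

14

The doubled signed area Σ (x_i y_{i+1} − x_{i+1} y_i) is linear in a.
With a=0 it equals 292; the coefficient of a is 26 (from the two edges through E).
So 26·a + 292 = 2·328 = 656 ⇒ a = 14.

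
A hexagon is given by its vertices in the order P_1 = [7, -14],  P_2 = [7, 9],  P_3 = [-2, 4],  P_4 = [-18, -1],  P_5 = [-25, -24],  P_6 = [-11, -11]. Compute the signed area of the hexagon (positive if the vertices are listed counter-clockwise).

465

P_1→P_2: (7)(9) − (7)(-14) = 161
P_2→P_3: (7)(4) − (-2)(9) = 46
P_3→P_4: (-2)(-1) − (-18)(4) = 74
P_4→P_5: (-18)(-24) − (-25)(-1) = 407
P_5→P_6: (-25)(-11) − (-11)(-24) = 11
P_6→P_1: (-11)(-14) − (7)(-11) = 231
Σ = 930
Signed area = Σ/2 = 465 (positive ⇒ counter-clockwise traversal).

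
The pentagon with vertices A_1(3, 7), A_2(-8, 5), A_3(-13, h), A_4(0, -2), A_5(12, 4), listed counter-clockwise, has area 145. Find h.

-4

The doubled signed area Σ (x_i y_{i+1} − x_{i+1} y_i) is linear in h.
With h=0 it equals 258; the coefficient of h is -8 (from the two edges through A_3).
So -8·h + 258 = 2·145 = 290 ⇒ h = -4.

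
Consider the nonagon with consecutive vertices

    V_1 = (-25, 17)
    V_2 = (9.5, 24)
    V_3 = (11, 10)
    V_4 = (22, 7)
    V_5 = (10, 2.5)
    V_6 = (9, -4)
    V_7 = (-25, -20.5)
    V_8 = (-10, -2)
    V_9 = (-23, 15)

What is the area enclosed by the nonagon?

901.25

V_1→V_2: (-25)(24) − (9.5)(17) = -761.5
V_2→V_3: (9.5)(10) − (11)(24) = -169
V_3→V_4: (11)(7) − (22)(10) = -143
V_4→V_5: (22)(2.5) − (10)(7) = -15
V_5→V_6: (10)(-4) − (9)(2.5) = -62.5
V_6→V_7: (9)(-20.5) − (-25)(-4) = -284.5
V_7→V_8: (-25)(-2) − (-10)(-20.5) = -155
V_8→V_9: (-10)(15) − (-23)(-2) = -196
V_9→V_1: (-23)(17) − (-25)(15) = -16
Σ = -1802.5
Area = |Σ|/2 = 901.25.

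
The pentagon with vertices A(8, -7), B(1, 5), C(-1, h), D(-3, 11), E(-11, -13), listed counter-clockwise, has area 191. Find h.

The doubled signed area Σ (x_i y_{i+1} − x_{i+1} y_i) is linear in h.
With h=0 it equals 382; the coefficient of h is 4 (from the two edges through C).
So 4·h + 382 = 2·191 = 382 ⇒ h = 0.

0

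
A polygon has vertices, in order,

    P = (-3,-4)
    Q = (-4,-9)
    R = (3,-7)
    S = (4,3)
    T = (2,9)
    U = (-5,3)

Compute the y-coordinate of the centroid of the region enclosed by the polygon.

Apply the shoelace (surveyor's) formula. First the cross-terms c_i = x_i·y_{i+1} − x_{i+1}·y_i:
  11, 55, 37, 30, 51, 29  ⇒  2A = 213, A = 106.5.
Then Σ (y_i + y_{i+1})·c_i = -228, so ȳ = -228 / (6·106.5) = -76/213.

-76/213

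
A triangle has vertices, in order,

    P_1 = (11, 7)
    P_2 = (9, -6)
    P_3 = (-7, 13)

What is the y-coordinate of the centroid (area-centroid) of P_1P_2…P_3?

Apply the shoelace (surveyor's) formula. First the cross-terms c_i = x_i·y_{i+1} − x_{i+1}·y_i:
  -129, 75, -192  ⇒  2A = -246, A = -123.
Then Σ (y_i + y_{i+1})·c_i = -3444, so ȳ = -3444 / (6·(-123)) = 14/3.

14/3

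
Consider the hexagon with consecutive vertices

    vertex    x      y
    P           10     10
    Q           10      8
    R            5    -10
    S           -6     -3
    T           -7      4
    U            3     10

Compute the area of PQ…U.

Apply Gauss's area formula: 2A = Σ (x_i·y_{i+1} − x_{i+1}·y_i), indices taken mod 6.
Σ = (-20) + (-140) + (-75) + (-45) + (-82) + (-70) = -432
Area = |Σ|/2 = 216.

216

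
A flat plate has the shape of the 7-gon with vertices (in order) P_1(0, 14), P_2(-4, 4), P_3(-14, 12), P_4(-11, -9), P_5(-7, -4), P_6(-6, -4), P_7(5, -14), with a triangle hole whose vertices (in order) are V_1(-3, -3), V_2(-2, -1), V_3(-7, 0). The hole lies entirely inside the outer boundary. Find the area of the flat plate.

Outer boundary:
Apply the shoelace formula: 2A = Σ (x_i·y_{i+1} − x_{i+1}·y_i), indices taken mod 7.
P_1→P_2: (0)(4) − (-4)(14) = 56
P_2→P_3: (-4)(12) − (-14)(4) = 8
P_3→P_4: (-14)(-9) − (-11)(12) = 258
P_4→P_5: (-11)(-4) − (-7)(-9) = -19
P_5→P_6: (-7)(-4) − (-6)(-4) = 4
P_6→P_7: (-6)(-14) − (5)(-4) = 104
P_7→P_1: (5)(14) − (0)(-14) = 70
Σ = 481
Area = |Σ|/2 = 240.5.
Hole:
Apply the shoelace (surveyor's) formula: 2A = Σ (x_i·y_{i+1} − x_{i+1}·y_i), indices taken mod 3.
Σ = (-3) + (-7) + (21) = 11
Area = |Σ|/2 = 5.5.
Net area = 240.5 − 5.5 = 235.

235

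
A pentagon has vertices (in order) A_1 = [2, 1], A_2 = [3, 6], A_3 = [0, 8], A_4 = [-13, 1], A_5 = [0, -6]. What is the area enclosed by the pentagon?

113.5

Apply Gauss's area formula: 2A = Σ (x_i·y_{i+1} − x_{i+1}·y_i), indices taken mod 5.
Cross-terms: 9, 24, 104, 78, 12  ⇒  Σ = 227
Area = |Σ|/2 = 113.5.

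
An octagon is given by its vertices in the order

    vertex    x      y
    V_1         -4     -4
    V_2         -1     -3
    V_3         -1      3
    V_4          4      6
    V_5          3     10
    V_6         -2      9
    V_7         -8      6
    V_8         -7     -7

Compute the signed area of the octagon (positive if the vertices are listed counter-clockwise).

105.5

V_1→V_2: (-4)(-3) − (-1)(-4) = 8
V_2→V_3: (-1)(3) − (-1)(-3) = -6
V_3→V_4: (-1)(6) − (4)(3) = -18
V_4→V_5: (4)(10) − (3)(6) = 22
V_5→V_6: (3)(9) − (-2)(10) = 47
V_6→V_7: (-2)(6) − (-8)(9) = 60
V_7→V_8: (-8)(-7) − (-7)(6) = 98
V_8→V_1: (-7)(-4) − (-4)(-7) = 0
Σ = 211
Signed area = Σ/2 = 105.5 (positive ⇒ counter-clockwise traversal).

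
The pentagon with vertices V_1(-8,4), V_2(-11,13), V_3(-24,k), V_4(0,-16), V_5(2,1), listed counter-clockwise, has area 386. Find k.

The doubled signed area Σ (x_i y_{i+1} − x_{i+1} y_i) is linear in k.
With k=0 it equals 684; the coefficient of k is -11 (from the two edges through V_3).
So -11·k + 684 = 2·386 = 772 ⇒ k = -8.

-8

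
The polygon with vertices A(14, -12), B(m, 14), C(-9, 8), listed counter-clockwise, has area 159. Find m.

0

Write out the shoelace sum; only the two edges meeting at B involve m:
2·Area = [(14·14 − m·(-12)) + (m·8 − (-9)·14)] + -4
       = 20·m + 318 = 318
⇒ m = 0.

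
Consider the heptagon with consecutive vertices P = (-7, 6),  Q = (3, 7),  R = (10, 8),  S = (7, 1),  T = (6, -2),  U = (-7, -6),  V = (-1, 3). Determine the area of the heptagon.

120.5

Apply the shoelace (surveyor's) formula: 2A = Σ (x_i·y_{i+1} − x_{i+1}·y_i), indices taken mod 7.
Σ = (-67) + (-46) + (-46) + (-20) + (-50) + (-27) + (15) = -241
Area = |Σ|/2 = 120.5.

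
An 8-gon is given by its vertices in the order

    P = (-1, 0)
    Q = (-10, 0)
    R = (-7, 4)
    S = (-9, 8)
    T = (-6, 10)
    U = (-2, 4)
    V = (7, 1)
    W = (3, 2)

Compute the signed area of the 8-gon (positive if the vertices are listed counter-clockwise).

Apply the shoelace formula: 2A = Σ (x_i·y_{i+1} − x_{i+1}·y_i), indices taken mod 8.
Σ = (0) + (-40) + (-20) + (-42) + (-4) + (-30) + (11) + (2) = -123
Signed area = Σ/2 = -61.5 (negative ⇒ clockwise traversal).

-61.5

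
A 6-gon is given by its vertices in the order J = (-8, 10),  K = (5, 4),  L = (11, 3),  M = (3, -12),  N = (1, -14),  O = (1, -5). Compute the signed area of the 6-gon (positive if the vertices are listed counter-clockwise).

Apply the shoelace formula: 2A = Σ (x_i·y_{i+1} − x_{i+1}·y_i), indices taken mod 6.
Σ = (-82) + (-29) + (-141) + (-30) + (9) + (-30) = -303
Signed area = Σ/2 = -151.5 (negative ⇒ clockwise traversal).

-151.5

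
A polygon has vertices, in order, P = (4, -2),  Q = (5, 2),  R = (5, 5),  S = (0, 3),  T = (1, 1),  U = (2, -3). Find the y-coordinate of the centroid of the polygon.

61/48

Apply the shoelace (surveyor's) formula. First the cross-terms c_i = x_i·y_{i+1} − x_{i+1}·y_i:
  18, 15, 15, -3, -5, 8  ⇒  2A = 48, A = 24.
Then Σ (y_i + y_{i+1})·c_i = 183, so ȳ = 183 / (6·24) = 61/48.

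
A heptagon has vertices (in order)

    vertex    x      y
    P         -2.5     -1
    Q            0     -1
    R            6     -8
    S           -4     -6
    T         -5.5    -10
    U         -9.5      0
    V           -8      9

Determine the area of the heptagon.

Apply the surveyor's formula: 2A = Σ (x_i·y_{i+1} − x_{i+1}·y_i), indices taken mod 7.
Σ = (2.5) + (6) + (-68) + (7) + (-95) + (-85.5) + (30.5) = -202.5
Area = |Σ|/2 = 101.25.

101.25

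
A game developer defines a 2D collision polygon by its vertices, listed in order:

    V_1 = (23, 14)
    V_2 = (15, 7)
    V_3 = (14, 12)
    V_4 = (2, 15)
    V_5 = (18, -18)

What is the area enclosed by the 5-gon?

V_1→V_2: (23)(7) − (15)(14) = -49
V_2→V_3: (15)(12) − (14)(7) = 82
V_3→V_4: (14)(15) − (2)(12) = 186
V_4→V_5: (2)(-18) − (18)(15) = -306
V_5→V_1: (18)(14) − (23)(-18) = 666
Σ = 579
Area = |Σ|/2 = 289.5.

289.5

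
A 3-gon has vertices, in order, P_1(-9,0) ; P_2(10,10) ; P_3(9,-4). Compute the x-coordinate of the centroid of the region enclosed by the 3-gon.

Apply the surveyor's formula. First the cross-terms c_i = x_i·y_{i+1} − x_{i+1}·y_i:
  -90, -130, -36  ⇒  2A = -256, A = -128.
Then Σ (x_i + x_{i+1})·c_i = -2560, so x̄ = -2560 / (6·(-128)) = 10/3.

10/3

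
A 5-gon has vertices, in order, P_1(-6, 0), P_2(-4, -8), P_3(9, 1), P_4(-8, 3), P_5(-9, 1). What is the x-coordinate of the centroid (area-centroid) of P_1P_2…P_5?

-259/264

Apply the surveyor's formula. First the cross-terms c_i = x_i·y_{i+1} − x_{i+1}·y_i:
  48, 68, 35, 19, 6  ⇒  2A = 176, A = 88.
Then Σ (x_i + x_{i+1})·c_i = -518, so x̄ = -518 / (6·88) = -259/264.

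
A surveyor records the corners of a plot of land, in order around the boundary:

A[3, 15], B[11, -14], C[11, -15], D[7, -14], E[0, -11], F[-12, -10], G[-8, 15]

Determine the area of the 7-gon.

450.5

A→B: (3)(-14) − (11)(15) = -207
B→C: (11)(-15) − (11)(-14) = -11
C→D: (11)(-14) − (7)(-15) = -49
D→E: (7)(-11) − (0)(-14) = -77
E→F: (0)(-10) − (-12)(-11) = -132
F→G: (-12)(15) − (-8)(-10) = -260
G→A: (-8)(15) − (3)(15) = -165
Σ = -901
Area = |Σ|/2 = 450.5.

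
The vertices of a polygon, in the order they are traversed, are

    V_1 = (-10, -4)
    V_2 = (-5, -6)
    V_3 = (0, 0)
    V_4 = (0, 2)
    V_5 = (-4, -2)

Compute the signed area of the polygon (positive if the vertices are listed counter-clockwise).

Apply the shoelace (surveyor's) formula: 2A = Σ (x_i·y_{i+1} − x_{i+1}·y_i), indices taken mod 5.
V_1→V_2: (-10)(-6) − (-5)(-4) = 40
V_2→V_3: (-5)(0) − (0)(-6) = 0
V_3→V_4: (0)(2) − (0)(0) = 0
V_4→V_5: (0)(-2) − (-4)(2) = 8
V_5→V_1: (-4)(-4) − (-10)(-2) = -4
Σ = 44
Signed area = Σ/2 = 22 (positive ⇒ counter-clockwise traversal).

22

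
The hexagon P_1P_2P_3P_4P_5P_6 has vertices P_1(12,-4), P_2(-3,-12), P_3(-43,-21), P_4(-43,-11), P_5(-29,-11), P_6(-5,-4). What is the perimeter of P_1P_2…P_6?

|P_1P_2| = √((-15)² + (-8)²) = √289 = 17
|P_2P_3| = √((-40)² + (-9)²) = √1681 = 41
|P_3P_4| = √((0)² + (10)²) = √100 = 10
|P_4P_5| = √((14)² + (0)²) = √196 = 14
|P_5P_6| = √((24)² + (7)²) = √625 = 25
|P_6P_1| = √((17)² + (0)²) = √289 = 17
Perimeter = 17 + 41 + 10 + 14 + 25 + 17 = 124.

124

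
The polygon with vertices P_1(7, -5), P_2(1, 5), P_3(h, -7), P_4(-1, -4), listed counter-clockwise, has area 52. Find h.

The doubled signed area Σ (x_i y_{i+1} − x_{i+1} y_i) is linear in h.
With h=0 it equals 59; the coefficient of h is -9 (from the two edges through P_3).
So -9·h + 59 = 2·52 = 104 ⇒ h = -5.

-5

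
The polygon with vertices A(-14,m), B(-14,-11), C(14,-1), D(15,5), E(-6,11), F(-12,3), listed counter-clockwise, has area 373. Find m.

The doubled signed area Σ (x_i y_{i+1} − x_{i+1} y_i) is linear in m.
With m=0 it equals 758; the coefficient of m is 2 (from the two edges through A).
So 2·m + 758 = 2·373 = 746 ⇒ m = -6.

-6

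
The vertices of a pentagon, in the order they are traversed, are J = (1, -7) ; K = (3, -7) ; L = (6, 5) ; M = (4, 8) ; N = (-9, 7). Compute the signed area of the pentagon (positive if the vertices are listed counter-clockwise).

127.5

Apply Gauss's area formula: 2A = Σ (x_i·y_{i+1} − x_{i+1}·y_i), indices taken mod 5.
Σ = (14) + (57) + (28) + (100) + (56) = 255
Signed area = Σ/2 = 127.5 (positive ⇒ counter-clockwise traversal).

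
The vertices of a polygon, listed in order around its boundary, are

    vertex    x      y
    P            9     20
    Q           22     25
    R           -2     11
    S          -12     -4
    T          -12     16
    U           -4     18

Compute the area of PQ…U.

208.5

P→Q: (9)(25) − (22)(20) = -215
Q→R: (22)(11) − (-2)(25) = 292
R→S: (-2)(-4) − (-12)(11) = 140
S→T: (-12)(16) − (-12)(-4) = -240
T→U: (-12)(18) − (-4)(16) = -152
U→P: (-4)(20) − (9)(18) = -242
Σ = -417
Area = |Σ|/2 = 208.5.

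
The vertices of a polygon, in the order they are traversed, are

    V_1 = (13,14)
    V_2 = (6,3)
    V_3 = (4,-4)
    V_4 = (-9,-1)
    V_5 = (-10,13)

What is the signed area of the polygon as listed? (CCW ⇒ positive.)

Σ = (-45) + (-36) + (-40) + (-127) + (-309) = -557
Signed area = Σ/2 = -278.5 (negative ⇒ clockwise traversal).

-278.5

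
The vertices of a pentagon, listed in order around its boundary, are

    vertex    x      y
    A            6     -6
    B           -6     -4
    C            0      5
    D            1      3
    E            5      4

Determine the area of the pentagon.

80

Apply Gauss's area formula: 2A = Σ (x_i·y_{i+1} − x_{i+1}·y_i), indices taken mod 5.
Σ = (-60) + (-30) + (-5) + (-11) + (-54) = -160
Area = |Σ|/2 = 80.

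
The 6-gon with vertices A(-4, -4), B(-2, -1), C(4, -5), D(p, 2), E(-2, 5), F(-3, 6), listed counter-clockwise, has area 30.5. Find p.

The doubled signed area Σ (x_i y_{i+1} − x_{i+1} y_i) is linear in p.
With p=0 it equals 61; the coefficient of p is 10 (from the two edges through D).
So 10·p + 61 = 2·30.5 = 61 ⇒ p = 0.

0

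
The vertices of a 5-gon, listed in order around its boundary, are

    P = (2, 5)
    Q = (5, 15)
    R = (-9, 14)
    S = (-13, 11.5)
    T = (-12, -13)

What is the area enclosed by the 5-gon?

P→Q: (2)(15) − (5)(5) = 5
Q→R: (5)(14) − (-9)(15) = 205
R→S: (-9)(11.5) − (-13)(14) = 78.5
S→T: (-13)(-13) − (-12)(11.5) = 307
T→P: (-12)(5) − (2)(-13) = -34
Σ = 561.5
Area = |Σ|/2 = 280.75.

280.75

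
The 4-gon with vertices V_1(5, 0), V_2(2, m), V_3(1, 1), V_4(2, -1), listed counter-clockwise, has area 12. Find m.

5

The doubled signed area Σ (x_i y_{i+1} − x_{i+1} y_i) is linear in m.
With m=0 it equals 4; the coefficient of m is 4 (from the two edges through V_2).
So 4·m + 4 = 2·12 = 24 ⇒ m = 5.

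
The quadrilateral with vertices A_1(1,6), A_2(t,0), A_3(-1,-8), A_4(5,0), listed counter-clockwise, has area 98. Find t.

-9

The doubled signed area Σ (x_i y_{i+1} − x_{i+1} y_i) is linear in t.
With t=0 it equals 70; the coefficient of t is -14 (from the two edges through A_2).
So -14·t + 70 = 2·98 = 196 ⇒ t = -9.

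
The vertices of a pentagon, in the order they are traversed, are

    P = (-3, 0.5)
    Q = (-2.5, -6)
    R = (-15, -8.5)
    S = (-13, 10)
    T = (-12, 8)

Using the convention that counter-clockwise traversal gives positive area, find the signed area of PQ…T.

Σ = (19.25) + (-68.75) + (-260.5) + (16) + (18) = -276
Signed area = Σ/2 = -138 (negative ⇒ clockwise traversal).

-138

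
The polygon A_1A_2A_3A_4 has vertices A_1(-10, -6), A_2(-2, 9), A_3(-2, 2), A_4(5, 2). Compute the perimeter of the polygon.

|A_1A_2| = √((8)² + (15)²) = √289 = 17
|A_2A_3| = √((0)² + (-7)²) = √49 = 7
|A_3A_4| = √((7)² + (0)²) = √49 = 7
|A_4A_1| = √((-15)² + (-8)²) = √289 = 17
Perimeter = 17 + 7 + 7 + 17 = 48.

48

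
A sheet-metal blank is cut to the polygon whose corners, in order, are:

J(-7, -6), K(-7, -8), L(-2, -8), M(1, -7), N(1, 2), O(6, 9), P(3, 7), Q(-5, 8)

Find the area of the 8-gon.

121

Cross-terms: 14, 40, 22, 9, -3, 15, 59, 86  ⇒  Σ = 242
Area = |Σ|/2 = 121.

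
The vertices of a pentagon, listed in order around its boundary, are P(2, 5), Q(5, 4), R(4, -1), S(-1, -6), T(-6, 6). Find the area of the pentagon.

73.5

Apply the shoelace (surveyor's) formula: 2A = Σ (x_i·y_{i+1} − x_{i+1}·y_i), indices taken mod 5.
P→Q: (2)(4) − (5)(5) = -17
Q→R: (5)(-1) − (4)(4) = -21
R→S: (4)(-6) − (-1)(-1) = -25
S→T: (-1)(6) − (-6)(-6) = -42
T→P: (-6)(5) − (2)(6) = -42
Σ = -147
Area = |Σ|/2 = 73.5.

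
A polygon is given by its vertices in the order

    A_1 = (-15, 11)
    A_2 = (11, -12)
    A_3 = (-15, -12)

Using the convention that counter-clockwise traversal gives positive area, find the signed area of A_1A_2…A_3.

Apply the surveyor's formula: 2A = Σ (x_i·y_{i+1} − x_{i+1}·y_i), indices taken mod 3.
Σ = (59) + (-312) + (-345) = -598
Signed area = Σ/2 = -299 (negative ⇒ clockwise traversal).

-299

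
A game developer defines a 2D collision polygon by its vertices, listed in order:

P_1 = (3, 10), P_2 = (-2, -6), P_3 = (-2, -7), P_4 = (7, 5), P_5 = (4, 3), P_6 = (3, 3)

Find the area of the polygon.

Apply the shoelace (surveyor's) formula: 2A = Σ (x_i·y_{i+1} − x_{i+1}·y_i), indices taken mod 6.
Σ = (2) + (2) + (39) + (1) + (3) + (21) = 68
Area = |Σ|/2 = 34.

34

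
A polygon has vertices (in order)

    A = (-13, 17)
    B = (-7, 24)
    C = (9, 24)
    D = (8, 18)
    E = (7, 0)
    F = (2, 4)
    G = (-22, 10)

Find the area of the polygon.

420.5

Apply the shoelace formula: 2A = Σ (x_i·y_{i+1} − x_{i+1}·y_i), indices taken mod 7.
Cross-terms: -193, -384, -30, -126, 28, 108, -244  ⇒  Σ = -841
Area = |Σ|/2 = 420.5.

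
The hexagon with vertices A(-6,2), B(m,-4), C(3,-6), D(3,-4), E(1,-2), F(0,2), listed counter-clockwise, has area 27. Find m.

0

Write out the shoelace sum; only the two edges meeting at B involve m:
2·Area = [((-6)·(-4) − m·2) + (m·(-6) − 3·(-4))] + 18
       = -8·m + 54 = 54
⇒ m = 0.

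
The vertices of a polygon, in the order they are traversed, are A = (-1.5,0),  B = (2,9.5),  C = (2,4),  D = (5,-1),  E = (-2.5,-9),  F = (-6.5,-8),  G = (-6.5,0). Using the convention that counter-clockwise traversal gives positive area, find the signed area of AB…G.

Apply Gauss's area formula: 2A = Σ (x_i·y_{i+1} − x_{i+1}·y_i), indices taken mod 7.
Σ = (-14.25) + (-11) + (-22) + (-47.5) + (-38.5) + (-52) + (0) = -185.25
Signed area = Σ/2 = -92.625 (negative ⇒ clockwise traversal).

-92.625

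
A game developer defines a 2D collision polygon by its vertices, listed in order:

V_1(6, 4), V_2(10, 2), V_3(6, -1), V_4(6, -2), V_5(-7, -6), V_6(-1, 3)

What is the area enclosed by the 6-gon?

Apply Gauss's area formula: 2A = Σ (x_i·y_{i+1} − x_{i+1}·y_i), indices taken mod 6.
Cross-terms: -28, -22, -6, -50, -27, -22  ⇒  Σ = -155
Area = |Σ|/2 = 77.5.

77.5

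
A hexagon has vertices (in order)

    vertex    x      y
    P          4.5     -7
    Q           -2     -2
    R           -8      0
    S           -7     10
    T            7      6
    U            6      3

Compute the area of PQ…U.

150.75

Σ = (-23) + (-16) + (-80) + (-112) + (-15) + (-55.5) = -301.5
Area = |Σ|/2 = 150.75.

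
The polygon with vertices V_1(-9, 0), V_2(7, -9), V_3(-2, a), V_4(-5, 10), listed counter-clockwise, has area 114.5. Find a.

8

The doubled signed area Σ (x_i y_{i+1} − x_{i+1} y_i) is linear in a.
With a=0 it equals 133; the coefficient of a is 12 (from the two edges through V_3).
So 12·a + 133 = 2·114.5 = 229 ⇒ a = 8.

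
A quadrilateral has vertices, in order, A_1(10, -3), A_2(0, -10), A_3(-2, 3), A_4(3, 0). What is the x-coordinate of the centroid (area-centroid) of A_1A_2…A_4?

181/69

Apply the shoelace (surveyor's) formula. First the cross-terms c_i = x_i·y_{i+1} − x_{i+1}·y_i:
  -100, -20, -9, -9  ⇒  2A = -138, A = -69.
Then Σ (x_i + x_{i+1})·c_i = -1086, so x̄ = -1086 / (6·(-69)) = 181/69.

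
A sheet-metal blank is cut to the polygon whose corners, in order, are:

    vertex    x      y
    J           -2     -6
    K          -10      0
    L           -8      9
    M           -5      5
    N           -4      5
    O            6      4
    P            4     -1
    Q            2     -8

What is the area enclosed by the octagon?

Σ = (-60) + (-90) + (5) + (-5) + (-46) + (-22) + (-30) + (-28) = -276
Area = |Σ|/2 = 138.

138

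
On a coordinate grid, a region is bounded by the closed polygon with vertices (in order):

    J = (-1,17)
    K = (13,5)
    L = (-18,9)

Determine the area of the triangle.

158

J→K: (-1)(5) − (13)(17) = -226
K→L: (13)(9) − (-18)(5) = 207
L→J: (-18)(17) − (-1)(9) = -297
Σ = -316
Area = |Σ|/2 = 158.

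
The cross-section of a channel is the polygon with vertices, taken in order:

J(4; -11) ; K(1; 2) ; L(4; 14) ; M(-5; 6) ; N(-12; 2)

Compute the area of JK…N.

152.5

J→K: (4)(2) − (1)(-11) = 19
K→L: (1)(14) − (4)(2) = 6
L→M: (4)(6) − (-5)(14) = 94
M→N: (-5)(2) − (-12)(6) = 62
N→J: (-12)(-11) − (4)(2) = 124
Σ = 305
Area = |Σ|/2 = 152.5.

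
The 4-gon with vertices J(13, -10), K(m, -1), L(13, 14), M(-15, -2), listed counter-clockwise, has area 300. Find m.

Write out the shoelace sum; only the two edges meeting at K involve m:
2·Area = [(13·(-1) − m·(-10)) + (m·14 − 13·(-1))] + 360
       = 24·m + 360 = 600
⇒ m = 10.

10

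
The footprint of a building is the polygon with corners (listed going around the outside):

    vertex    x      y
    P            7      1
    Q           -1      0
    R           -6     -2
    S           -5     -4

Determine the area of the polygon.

Apply the shoelace formula: 2A = Σ (x_i·y_{i+1} − x_{i+1}·y_i), indices taken mod 4.
Σ = (1) + (2) + (14) + (23) = 40
Area = |Σ|/2 = 20.

20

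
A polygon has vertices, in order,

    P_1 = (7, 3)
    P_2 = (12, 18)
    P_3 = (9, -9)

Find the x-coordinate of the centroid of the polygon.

28/3

Apply the shoelace formula. First the cross-terms c_i = x_i·y_{i+1} − x_{i+1}·y_i:
  90, -270, 90  ⇒  2A = -90, A = -45.
Then Σ (x_i + x_{i+1})·c_i = -2520, so x̄ = -2520 / (6·(-45)) = 28/3.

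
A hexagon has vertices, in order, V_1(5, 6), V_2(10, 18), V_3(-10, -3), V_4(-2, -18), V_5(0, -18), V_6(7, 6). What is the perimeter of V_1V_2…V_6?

|V_1V_2| = √((5)² + (12)²) = √169 = 13
|V_2V_3| = √((-20)² + (-21)²) = √841 = 29
|V_3V_4| = √((8)² + (-15)²) = √289 = 17
|V_4V_5| = √((2)² + (0)²) = √4 = 2
|V_5V_6| = √((7)² + (24)²) = √625 = 25
|V_6V_1| = √((-2)² + (0)²) = √4 = 2
Perimeter = 13 + 29 + 17 + 2 + 25 + 2 = 88.

88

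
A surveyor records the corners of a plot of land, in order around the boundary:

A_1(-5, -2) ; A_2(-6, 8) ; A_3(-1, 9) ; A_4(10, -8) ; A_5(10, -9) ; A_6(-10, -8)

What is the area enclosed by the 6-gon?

190

Apply the shoelace (surveyor's) formula: 2A = Σ (x_i·y_{i+1} − x_{i+1}·y_i), indices taken mod 6.
A_1→A_2: (-5)(8) − (-6)(-2) = -52
A_2→A_3: (-6)(9) − (-1)(8) = -46
A_3→A_4: (-1)(-8) − (10)(9) = -82
A_4→A_5: (10)(-9) − (10)(-8) = -10
A_5→A_6: (10)(-8) − (-10)(-9) = -170
A_6→A_1: (-10)(-2) − (-5)(-8) = -20
Σ = -380
Area = |Σ|/2 = 190.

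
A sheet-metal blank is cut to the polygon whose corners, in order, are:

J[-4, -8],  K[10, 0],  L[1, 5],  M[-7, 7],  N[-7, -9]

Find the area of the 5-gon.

Σ = (80) + (50) + (42) + (112) + (20) = 304
Area = |Σ|/2 = 152.

152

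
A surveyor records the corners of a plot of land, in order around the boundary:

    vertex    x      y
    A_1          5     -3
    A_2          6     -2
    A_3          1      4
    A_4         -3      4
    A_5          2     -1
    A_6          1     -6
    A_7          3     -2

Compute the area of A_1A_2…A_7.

Apply the surveyor's formula: 2A = Σ (x_i·y_{i+1} − x_{i+1}·y_i), indices taken mod 7.
A_1→A_2: (5)(-2) − (6)(-3) = 8
A_2→A_3: (6)(4) − (1)(-2) = 26
A_3→A_4: (1)(4) − (-3)(4) = 16
A_4→A_5: (-3)(-1) − (2)(4) = -5
A_5→A_6: (2)(-6) − (1)(-1) = -11
A_6→A_7: (1)(-2) − (3)(-6) = 16
A_7→A_1: (3)(-3) − (5)(-2) = 1
Σ = 51
Area = |Σ|/2 = 25.5.

25.5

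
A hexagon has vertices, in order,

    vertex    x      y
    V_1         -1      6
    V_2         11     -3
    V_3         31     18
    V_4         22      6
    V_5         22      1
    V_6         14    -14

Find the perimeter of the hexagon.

|V_1V_2| = √((12)² + (-9)²) = √225 = 15
|V_2V_3| = √((20)² + (21)²) = √841 = 29
|V_3V_4| = √((-9)² + (-12)²) = √225 = 15
|V_4V_5| = √((0)² + (-5)²) = √25 = 5
|V_5V_6| = √((-8)² + (-15)²) = √289 = 17
|V_6V_1| = √((-15)² + (20)²) = √625 = 25
Perimeter = 15 + 29 + 15 + 5 + 17 + 25 = 106.

106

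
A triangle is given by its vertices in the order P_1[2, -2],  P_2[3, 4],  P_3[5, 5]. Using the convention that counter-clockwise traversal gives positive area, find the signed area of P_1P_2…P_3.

-5.5

Apply the surveyor's formula: 2A = Σ (x_i·y_{i+1} − x_{i+1}·y_i), indices taken mod 3.
Cross-terms: 14, -5, -20  ⇒  Σ = -11
Signed area = Σ/2 = -5.5 (negative ⇒ clockwise traversal).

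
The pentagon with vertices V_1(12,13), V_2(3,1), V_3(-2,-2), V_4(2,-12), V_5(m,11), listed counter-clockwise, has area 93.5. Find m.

12

The doubled signed area Σ (x_i y_{i+1} − x_{i+1} y_i) is linear in m.
With m=0 it equals -113; the coefficient of m is 25 (from the two edges through V_5).
So 25·m + -113 = 2·93.5 = 187 ⇒ m = 12.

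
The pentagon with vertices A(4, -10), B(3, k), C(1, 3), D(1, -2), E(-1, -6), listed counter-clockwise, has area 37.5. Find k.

Write out the shoelace sum; only the two edges meeting at B involve k:
2·Area = [(4·k − 3·(-10)) + (3·3 − 1·k)] + 21
       = 3·k + 60 = 75
⇒ k = 5.

5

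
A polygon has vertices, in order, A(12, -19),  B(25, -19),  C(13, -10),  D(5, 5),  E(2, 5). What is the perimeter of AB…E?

74

|AB| = √((13)² + (0)²) = √169 = 13
|BC| = √((-12)² + (9)²) = √225 = 15
|CD| = √((-8)² + (15)²) = √289 = 17
|DE| = √((-3)² + (0)²) = √9 = 3
|EA| = √((10)² + (-24)²) = √676 = 26
Perimeter = 13 + 15 + 17 + 3 + 26 = 74.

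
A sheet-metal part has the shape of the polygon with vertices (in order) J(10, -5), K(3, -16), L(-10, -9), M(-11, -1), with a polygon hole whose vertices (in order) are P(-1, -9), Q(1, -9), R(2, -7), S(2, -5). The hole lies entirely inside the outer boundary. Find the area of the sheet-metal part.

173

Outer boundary:
Σ = (-145) + (-187) + (-89) + (65) = -356
Area = |Σ|/2 = 178.
Hole:
Cross-terms: 18, 11, 4, -23  ⇒  Σ = 10
Area = |Σ|/2 = 5.
Net area = 178 − 5 = 173.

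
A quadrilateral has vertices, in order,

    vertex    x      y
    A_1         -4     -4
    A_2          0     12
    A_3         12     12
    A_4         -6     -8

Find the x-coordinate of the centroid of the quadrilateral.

50/21

Apply the shoelace (surveyor's) formula. First the cross-terms c_i = x_i·y_{i+1} − x_{i+1}·y_i:
  -48, -144, -24, -8  ⇒  2A = -224, A = -112.
Then Σ (x_i + x_{i+1})·c_i = -1600, so x̄ = -1600 / (6·(-112)) = 50/21.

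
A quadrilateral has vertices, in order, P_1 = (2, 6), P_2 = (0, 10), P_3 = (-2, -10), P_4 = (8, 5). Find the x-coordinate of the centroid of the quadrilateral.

Apply the shoelace formula. First the cross-terms c_i = x_i·y_{i+1} − x_{i+1}·y_i:
  20, 20, 70, 38  ⇒  2A = 148, A = 74.
Then Σ (x_i + x_{i+1})·c_i = 800, so x̄ = 800 / (6·74) = 200/111.

200/111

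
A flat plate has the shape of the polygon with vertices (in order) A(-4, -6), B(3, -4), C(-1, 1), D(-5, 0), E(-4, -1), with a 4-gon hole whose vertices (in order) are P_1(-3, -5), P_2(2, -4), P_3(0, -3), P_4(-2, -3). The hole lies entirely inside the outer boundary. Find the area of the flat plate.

26

Outer boundary:
A→B: (-4)(-4) − (3)(-6) = 34
B→C: (3)(1) − (-1)(-4) = -1
C→D: (-1)(0) − (-5)(1) = 5
D→E: (-5)(-1) − (-4)(0) = 5
E→A: (-4)(-6) − (-4)(-1) = 20
Σ = 63
Area = |Σ|/2 = 31.5.
Hole:
Σ = (22) + (-6) + (-6) + (1) = 11
Area = |Σ|/2 = 5.5.
Net area = 31.5 − 5.5 = 26.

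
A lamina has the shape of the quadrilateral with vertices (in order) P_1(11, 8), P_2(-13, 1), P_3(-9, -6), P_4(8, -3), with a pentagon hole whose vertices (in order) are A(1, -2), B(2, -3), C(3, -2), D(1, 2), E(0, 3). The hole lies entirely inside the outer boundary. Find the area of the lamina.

Outer boundary:
P_1→P_2: (11)(1) − (-13)(8) = 115
P_2→P_3: (-13)(-6) − (-9)(1) = 87
P_3→P_4: (-9)(-3) − (8)(-6) = 75
P_4→P_1: (8)(8) − (11)(-3) = 97
Σ = 374
Area = |Σ|/2 = 187.
Hole:
Apply the shoelace (surveyor's) formula: 2A = Σ (x_i·y_{i+1} − x_{i+1}·y_i), indices taken mod 5.
A→B: (1)(-3) − (2)(-2) = 1
B→C: (2)(-2) − (3)(-3) = 5
C→D: (3)(2) − (1)(-2) = 8
D→E: (1)(3) − (0)(2) = 3
E→A: (0)(-2) − (1)(3) = -3
Σ = 14
Area = |Σ|/2 = 7.
Net area = 187 − 7 = 180.

180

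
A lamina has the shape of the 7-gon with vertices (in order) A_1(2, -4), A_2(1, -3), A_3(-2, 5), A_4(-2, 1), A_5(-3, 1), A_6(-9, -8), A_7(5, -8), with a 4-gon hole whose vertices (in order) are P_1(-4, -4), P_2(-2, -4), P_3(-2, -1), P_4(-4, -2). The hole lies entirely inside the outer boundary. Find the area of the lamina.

Outer boundary:
Apply the shoelace (surveyor's) formula: 2A = Σ (x_i·y_{i+1} − x_{i+1}·y_i), indices taken mod 7.
Cross-terms: -2, -1, 8, 1, 33, 112, -4  ⇒  Σ = 147
Area = |Σ|/2 = 73.5.
Hole:
Σ = (8) + (-6) + (0) + (8) = 10
Area = |Σ|/2 = 5.
Net area = 73.5 − 5 = 68.5.

68.5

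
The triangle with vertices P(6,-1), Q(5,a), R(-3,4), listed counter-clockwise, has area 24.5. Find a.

5

Write out the shoelace sum; only the two edges meeting at Q involve a:
2·Area = [(6·a − 5·(-1)) + (5·4 − (-3)·a)] + -21
       = 9·a + 4 = 49
⇒ a = 5.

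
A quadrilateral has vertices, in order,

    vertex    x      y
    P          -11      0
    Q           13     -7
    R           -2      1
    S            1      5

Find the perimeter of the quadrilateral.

60

|PQ| = √((24)² + (-7)²) = √625 = 25
|QR| = √((-15)² + (8)²) = √289 = 17
|RS| = √((3)² + (4)²) = √25 = 5
|SP| = √((-12)² + (-5)²) = √169 = 13
Perimeter = 25 + 17 + 5 + 13 = 60.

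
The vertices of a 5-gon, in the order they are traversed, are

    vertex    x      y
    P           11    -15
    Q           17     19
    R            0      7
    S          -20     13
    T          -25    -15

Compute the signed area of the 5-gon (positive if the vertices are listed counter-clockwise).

944

Apply the shoelace (surveyor's) formula: 2A = Σ (x_i·y_{i+1} − x_{i+1}·y_i), indices taken mod 5.
Cross-terms: 464, 119, 140, 625, 540  ⇒  Σ = 1888
Signed area = Σ/2 = 944 (positive ⇒ counter-clockwise traversal).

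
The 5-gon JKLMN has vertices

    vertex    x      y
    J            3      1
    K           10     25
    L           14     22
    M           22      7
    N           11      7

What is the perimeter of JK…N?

|JK| = √((7)² + (24)²) = √625 = 25
|KL| = √((4)² + (-3)²) = √25 = 5
|LM| = √((8)² + (-15)²) = √289 = 17
|MN| = √((-11)² + (0)²) = √121 = 11
|NJ| = √((-8)² + (-6)²) = √100 = 10
Perimeter = 25 + 5 + 17 + 11 + 10 = 68.

68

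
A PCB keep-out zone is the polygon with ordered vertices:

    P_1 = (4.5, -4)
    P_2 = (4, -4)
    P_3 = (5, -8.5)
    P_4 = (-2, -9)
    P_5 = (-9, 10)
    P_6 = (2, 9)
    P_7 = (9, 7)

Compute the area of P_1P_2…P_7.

Σ = (-2) + (-14) + (-62) + (-101) + (-101) + (-67) + (-67.5) = -414.5
Area = |Σ|/2 = 207.25.

207.25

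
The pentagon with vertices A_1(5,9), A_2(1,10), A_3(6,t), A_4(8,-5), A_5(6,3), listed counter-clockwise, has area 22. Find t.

Write out the shoelace sum; only the two edges meeting at A_3 involve t:
2·Area = [(1·t − 6·10) + (6·(-5) − 8·t)] + 134
       = -7·t + 44 = 44
⇒ t = 0.

0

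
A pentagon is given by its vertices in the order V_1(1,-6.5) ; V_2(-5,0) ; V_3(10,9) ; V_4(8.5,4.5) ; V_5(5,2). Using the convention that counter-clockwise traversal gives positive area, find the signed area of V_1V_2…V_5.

Apply the shoelace formula: 2A = Σ (x_i·y_{i+1} − x_{i+1}·y_i), indices taken mod 5.
Σ = (-32.5) + (-45) + (-31.5) + (-5.5) + (-34.5) = -149
Signed area = Σ/2 = -74.5 (negative ⇒ clockwise traversal).

-74.5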